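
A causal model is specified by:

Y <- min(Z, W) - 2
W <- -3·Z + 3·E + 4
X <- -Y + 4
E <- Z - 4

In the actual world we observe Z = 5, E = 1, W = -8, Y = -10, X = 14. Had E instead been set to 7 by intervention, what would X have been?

do(E=7) replaces the equation E <- Z - 4 with the constant E = 7.
W = -3·Z + 3·E + 4  [with Z=5, E=7]  = 10
Y = min(Z, W) - 2  [with Z=5, W=10]  = 3
X = -Y + 4  [with Y=3]  = 1

1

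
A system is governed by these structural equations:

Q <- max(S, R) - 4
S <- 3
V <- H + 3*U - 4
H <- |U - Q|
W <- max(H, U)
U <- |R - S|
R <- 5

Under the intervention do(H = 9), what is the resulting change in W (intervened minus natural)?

7

The intervention breaks the incoming arrows to H: H <- |U - Q| no longer applies, and H = 9.
U = |R - S|  [with R=5, S=3]  = 2
W = max(H, U)  [with H=9, U=2]  = 9
Without intervention: U = |R - S|  [with R=5, S=3]  = 2; Q = max(S, R) - 4  [with S=3, R=5]  = 1; H = |U - Q|  [with U=2, Q=1]  = 1; W = max(H, U)  [with H=1, U=2]  = 2.
Change = 9 − 2 = 7.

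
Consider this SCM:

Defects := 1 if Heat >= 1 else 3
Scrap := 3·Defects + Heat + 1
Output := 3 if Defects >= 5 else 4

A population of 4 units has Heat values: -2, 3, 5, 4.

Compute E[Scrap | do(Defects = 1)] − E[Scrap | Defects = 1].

Every unit gets Defects=1 under the intervention. Scrap values become 2, 7, 9, 8; E[Scrap|do(Defects=1)] = 6.5.
Observing Defects=1 restricts to units where Defects's equation naturally yields 1: Heat ∈ {3, 5, 4}. In that subpopulation Scrap = 7, 9, 8, mean 8.
Difference = 6.5 − 8 = -1.5.

-1.5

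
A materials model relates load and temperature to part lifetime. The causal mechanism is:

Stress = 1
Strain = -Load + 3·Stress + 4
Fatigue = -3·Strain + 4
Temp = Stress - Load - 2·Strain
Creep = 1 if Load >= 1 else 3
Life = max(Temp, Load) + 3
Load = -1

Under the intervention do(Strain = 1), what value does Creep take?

do(Strain=1) replaces the equation Strain = -Load + 3·Stress + 4 with the constant Strain = 1.
Creep is not downstream of the intervention, so its value is determined by the original equations.
Creep = 1 if Load >= 1 else 3  [with Load=-1]  = 3

3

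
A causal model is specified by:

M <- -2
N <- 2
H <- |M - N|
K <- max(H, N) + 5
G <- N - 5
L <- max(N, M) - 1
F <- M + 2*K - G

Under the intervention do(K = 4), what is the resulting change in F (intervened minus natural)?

-10

The intervention breaks the incoming arrows to K: K <- max(H, N) + 5 no longer applies, and K = 4.
G = N - 5  [with N=2]  = -3
F = M + 2*K - G  [with M=-2, K=4, G=-3]  = 9
Without intervention: H = |M - N|  [with M=-2, N=2]  = 4; K = max(H, N) + 5  [with H=4, N=2]  = 9; G = N - 5  [with N=2]  = -3; F = M + 2*K - G  [with M=-2, K=9, G=-3]  = 19.
Change = 9 − 19 = -10.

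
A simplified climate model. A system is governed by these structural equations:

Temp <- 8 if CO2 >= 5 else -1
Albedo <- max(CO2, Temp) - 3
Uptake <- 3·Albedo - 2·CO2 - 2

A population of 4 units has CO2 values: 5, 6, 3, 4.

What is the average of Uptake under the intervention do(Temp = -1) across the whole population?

-6.5

Under do(Temp=-1), Temp's equation is replaced by Temp=-1 for every unit. Per-unit Uptake: -6, -5, -8, -7. Mean = -6.5.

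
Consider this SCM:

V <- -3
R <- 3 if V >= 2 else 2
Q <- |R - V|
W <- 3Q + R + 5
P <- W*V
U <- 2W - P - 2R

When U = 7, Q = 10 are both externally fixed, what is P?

Under do(U = 7, Q = 10), each intervened variable's structural equation is replaced by its fixed value.
R = 3 if V >= 2 else 2  [with V=-3]  = 2
W = 3Q + R + 5  [with Q=10, R=2]  = 37
P = W*V  [with W=37, V=-3]  = -111

-111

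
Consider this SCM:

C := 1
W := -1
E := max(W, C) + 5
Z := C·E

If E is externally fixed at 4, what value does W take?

-1

Under do(E=4), the mechanism E := max(W, C) + 5 is discarded; E is fixed at 4.
Since W is not a descendant of the intervened variable, it is unaffected.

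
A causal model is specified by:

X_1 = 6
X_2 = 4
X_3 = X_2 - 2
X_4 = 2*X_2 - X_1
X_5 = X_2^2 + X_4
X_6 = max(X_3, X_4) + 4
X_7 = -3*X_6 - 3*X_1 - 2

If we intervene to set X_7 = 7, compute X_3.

Intervening sets X_7 = 7 and removes its equation (X_7 = -3*X_6 - 3*X_1 - 2).
X_3 is not downstream of the intervention, so its value is determined by the original equations.
X_3 = X_2 - 2  [with X_2=4]  = 2

2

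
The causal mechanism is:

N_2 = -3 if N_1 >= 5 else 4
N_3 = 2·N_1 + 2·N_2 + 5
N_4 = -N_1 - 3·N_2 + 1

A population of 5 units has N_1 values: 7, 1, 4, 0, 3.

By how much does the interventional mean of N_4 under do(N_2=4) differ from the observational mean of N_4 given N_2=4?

do(N_2=4) breaks N_2's dependence on N_1. With N_2=4 fixed, N_4 across the units is -18, -12, -15, -11, -14, mean -14.
E[N_4|N_2=4] averages over only the 4 units with N_2=4 (N_1 = 1, 4, 0, 3): N_4 = -12, -15, -11, -14, mean -13.
Difference = -14 − (-13) = -1.

-1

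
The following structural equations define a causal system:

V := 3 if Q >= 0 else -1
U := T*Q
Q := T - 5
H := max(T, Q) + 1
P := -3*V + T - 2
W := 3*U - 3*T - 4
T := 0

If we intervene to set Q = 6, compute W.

Under do(Q=6), the mechanism Q := T - 5 is discarded; Q is fixed at 6.
U = T*Q  [with T=0, Q=6]  = 0
W = 3*U - 3*T - 4  [with U=0, T=0]  = -4

-4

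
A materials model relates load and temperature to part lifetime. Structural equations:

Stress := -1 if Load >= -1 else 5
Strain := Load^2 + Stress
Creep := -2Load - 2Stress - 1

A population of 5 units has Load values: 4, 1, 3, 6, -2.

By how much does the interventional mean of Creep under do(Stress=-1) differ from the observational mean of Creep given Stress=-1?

2.2

do(Stress=-1) breaks Stress's dependence on Load. With Stress=-1 fixed, Creep across the units is -7, -1, -5, -11, 5, mean -3.8.
Conditioning on Stress=-1 selects the 4 unit(s) with Load ∈ {4, 1, 3, 6}. Their Creep values: -7, -1, -5, -11. Mean = -6.
Difference = -3.8 − (-6) = 2.2.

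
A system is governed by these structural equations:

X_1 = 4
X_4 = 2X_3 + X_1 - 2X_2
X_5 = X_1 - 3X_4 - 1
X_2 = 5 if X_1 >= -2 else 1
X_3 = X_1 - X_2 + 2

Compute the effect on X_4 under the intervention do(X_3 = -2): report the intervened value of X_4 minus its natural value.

The intervention breaks the incoming arrows to X_3: X_3 = X_1 - X_2 + 2 no longer applies, and X_3 = -2.
X_2 = 5 if X_1 >= -2 else 1  [with X_1=4]  = 5
X_4 = 2X_3 + X_1 - 2X_2  [with X_3=-2, X_1=4, X_2=5]  = -10
Without intervention: X_2 = 5 if X_1 >= -2 else 1  [with X_1=4]  = 5; X_3 = X_1 - X_2 + 2  [with X_1=4, X_2=5]  = 1; X_4 = 2X_3 + X_1 - 2X_2  [with X_3=1, X_1=4, X_2=5]  = -4.
Change = -10 − (-4) = -6.

-6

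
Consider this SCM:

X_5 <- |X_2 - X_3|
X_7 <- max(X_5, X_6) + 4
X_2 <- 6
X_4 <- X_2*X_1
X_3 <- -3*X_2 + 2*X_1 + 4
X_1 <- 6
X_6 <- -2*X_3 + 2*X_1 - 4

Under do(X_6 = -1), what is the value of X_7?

12

Intervening sets X_6 = -1 and removes its equation (X_6 <- -2*X_3 + 2*X_1 - 4).
X_3 = -3*X_2 + 2*X_1 + 4  [with X_2=6, X_1=6]  = -2
X_5 = |X_2 - X_3|  [with X_2=6, X_3=-2]  = 8
X_7 = max(X_5, X_6) + 4  [with X_5=8, X_6=-1]  = 12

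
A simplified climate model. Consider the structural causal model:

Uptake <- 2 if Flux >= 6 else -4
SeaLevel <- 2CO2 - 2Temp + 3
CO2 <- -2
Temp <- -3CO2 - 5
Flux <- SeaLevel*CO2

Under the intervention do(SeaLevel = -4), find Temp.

1

Under do(SeaLevel=-4), the mechanism SeaLevel <- 2CO2 - 2Temp + 3 is discarded; SeaLevel is fixed at -4.
Since Temp is not a descendant of the intervened variable, it is unaffected.
Temp = -3CO2 - 5  [with CO2=-2]  = 1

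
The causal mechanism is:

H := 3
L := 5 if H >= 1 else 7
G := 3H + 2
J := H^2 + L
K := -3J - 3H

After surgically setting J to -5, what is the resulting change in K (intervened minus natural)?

Intervening sets J = -5 and removes its equation (J := H^2 + L).
K = -3J - 3H  [with J=-5, H=3]  = 6
Without intervention: L = 5 if H >= 1 else 7  [with H=3]  = 5; J = H^2 + L  [with H=3, L=5]  = 14; K = -3J - 3H  [with J=14, H=3]  = -51.
Change = 6 − (-51) = 57.

57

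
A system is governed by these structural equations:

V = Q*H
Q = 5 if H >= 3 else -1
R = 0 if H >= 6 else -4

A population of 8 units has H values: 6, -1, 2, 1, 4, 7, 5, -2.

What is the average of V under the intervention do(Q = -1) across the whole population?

-2.75

Under do(Q=-1), Q's equation is replaced by Q=-1 for every unit. Per-unit V: -6, 1, -2, -1, -4, -7, -5, 2. Mean = -2.75.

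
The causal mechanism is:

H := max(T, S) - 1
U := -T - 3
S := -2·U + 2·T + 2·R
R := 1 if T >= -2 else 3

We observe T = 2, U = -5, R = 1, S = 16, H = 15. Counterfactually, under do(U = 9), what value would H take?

1

do(U=9) replaces the equation U := -T - 3 with the constant U = 9.
R = 1 if T >= -2 else 3  [with T=2]  = 1
S = -2·U + 2·T + 2·R  [with U=9, T=2, R=1]  = -12
H = max(T, S) - 1  [with T=2, S=-12]  = 1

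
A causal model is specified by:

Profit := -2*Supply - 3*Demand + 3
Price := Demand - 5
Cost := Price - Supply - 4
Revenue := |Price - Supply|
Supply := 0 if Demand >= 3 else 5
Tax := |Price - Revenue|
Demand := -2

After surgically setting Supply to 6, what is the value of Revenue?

do(Supply=6) replaces the equation Supply := 0 if Demand >= 3 else 5 with the constant Supply = 6.
Price = Demand - 5  [with Demand=-2]  = -7
Revenue = |Price - Supply|  [with Price=-7, Supply=6]  = 13

13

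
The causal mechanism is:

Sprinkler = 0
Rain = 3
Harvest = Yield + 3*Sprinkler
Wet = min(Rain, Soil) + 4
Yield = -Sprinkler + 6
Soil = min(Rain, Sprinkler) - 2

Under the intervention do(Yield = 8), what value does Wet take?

2

The intervention breaks the incoming arrows to Yield: Yield = -Sprinkler + 6 no longer applies, and Yield = 8.
Since Wet is not a descendant of the intervened variable, it is unaffected.
Soil = min(Rain, Sprinkler) - 2  [with Rain=3, Sprinkler=0]  = -2
Wet = min(Rain, Soil) + 4  [with Rain=3, Soil=-2]  = 2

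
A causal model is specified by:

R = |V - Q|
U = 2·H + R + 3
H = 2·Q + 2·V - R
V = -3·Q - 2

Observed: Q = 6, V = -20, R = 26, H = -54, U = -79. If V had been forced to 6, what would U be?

do(V=6) replaces the equation V = -3·Q - 2 with the constant V = 6.
R = |V - Q|  [with V=6, Q=6]  = 0
H = 2·Q + 2·V - R  [with Q=6, V=6, R=0]  = 24
U = 2·H + R + 3  [with H=24, R=0]  = 51

51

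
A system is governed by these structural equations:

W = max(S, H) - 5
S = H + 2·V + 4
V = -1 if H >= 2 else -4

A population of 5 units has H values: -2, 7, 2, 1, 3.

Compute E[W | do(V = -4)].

-2.8

Under do(V=-4), V's equation is replaced by V=-4 for every unit. Per-unit W: -7, 2, -3, -4, -2. Mean = -2.8.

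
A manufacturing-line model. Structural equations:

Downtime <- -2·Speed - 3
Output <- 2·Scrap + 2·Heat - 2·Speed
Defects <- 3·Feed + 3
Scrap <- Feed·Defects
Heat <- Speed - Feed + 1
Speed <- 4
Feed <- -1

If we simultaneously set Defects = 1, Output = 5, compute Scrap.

-1

Setting Defects = 1, Output = 5 by intervention discards those variables' equations.
Scrap = Feed·Defects  [with Feed=-1, Defects=1]  = -1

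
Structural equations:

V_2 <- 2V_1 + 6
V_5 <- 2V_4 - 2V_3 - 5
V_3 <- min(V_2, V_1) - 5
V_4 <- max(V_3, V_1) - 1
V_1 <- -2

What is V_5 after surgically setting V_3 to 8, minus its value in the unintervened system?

-10

do(V_3=8) replaces the equation V_3 <- min(V_2, V_1) - 5 with the constant V_3 = 8.
V_4 = max(V_3, V_1) - 1  [with V_3=8, V_1=-2]  = 7
V_5 = 2V_4 - 2V_3 - 5  [with V_4=7, V_3=8]  = -7
Without intervention: V_2 = 2V_1 + 6  [with V_1=-2]  = 2; V_3 = min(V_2, V_1) - 5  [with V_2=2, V_1=-2]  = -7; V_4 = max(V_3, V_1) - 1  [with V_3=-7, V_1=-2]  = -3; V_5 = 2V_4 - 2V_3 - 5  [with V_4=-3, V_3=-7]  = 3.
Change = -7 − 3 = -10.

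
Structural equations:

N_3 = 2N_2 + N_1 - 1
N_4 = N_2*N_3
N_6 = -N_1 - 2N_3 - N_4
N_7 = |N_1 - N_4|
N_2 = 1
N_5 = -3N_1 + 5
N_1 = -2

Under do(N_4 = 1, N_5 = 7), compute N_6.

The joint intervention fixes N_4 = 1, N_5 = 7, removing each variable's own equation.
N_3 = 2N_2 + N_1 - 1  [with N_2=1, N_1=-2]  = -1
N_6 = -N_1 - 2N_3 - N_4  [with N_1=-2, N_3=-1, N_4=1]  = 3

3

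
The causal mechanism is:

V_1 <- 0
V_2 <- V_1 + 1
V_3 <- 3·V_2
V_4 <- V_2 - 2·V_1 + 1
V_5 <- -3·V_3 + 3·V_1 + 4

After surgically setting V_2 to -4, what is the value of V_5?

40

do(V_2=-4) replaces the equation V_2 <- V_1 + 1 with the constant V_2 = -4.
V_3 = 3·V_2  [with V_2=-4]  = -12
V_5 = -3·V_3 + 3·V_1 + 4  [with V_3=-12, V_1=0]  = 40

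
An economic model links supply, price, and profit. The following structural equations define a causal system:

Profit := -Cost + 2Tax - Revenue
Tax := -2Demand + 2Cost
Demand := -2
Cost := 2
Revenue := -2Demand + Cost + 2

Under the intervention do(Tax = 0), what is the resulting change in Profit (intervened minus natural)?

-16

Intervening sets Tax = 0 and removes its equation (Tax := -2Demand + 2Cost).
Revenue = -2Demand + Cost + 2  [with Demand=-2, Cost=2]  = 8
Profit = -Cost + 2Tax - Revenue  [with Cost=2, Tax=0, Revenue=8]  = -10
Without intervention: Revenue = -2Demand + Cost + 2  [with Demand=-2, Cost=2]  = 8; Tax = -2Demand + 2Cost  [with Demand=-2, Cost=2]  = 8; Profit = -Cost + 2Tax - Revenue  [with Cost=2, Tax=8, Revenue=8]  = 6.
Change = -10 − 6 = -16.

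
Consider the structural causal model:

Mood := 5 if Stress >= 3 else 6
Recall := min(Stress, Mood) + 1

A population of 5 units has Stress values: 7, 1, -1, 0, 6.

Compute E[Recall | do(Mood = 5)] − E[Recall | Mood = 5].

-3

do(Mood=5) breaks Mood's dependence on Stress. With Mood=5 fixed, Recall across the units is 6, 2, 0, 1, 6, mean 3.
Observing Mood=5 restricts to units where Mood's equation naturally yields 5: Stress ∈ {7, 6}. In that subpopulation Recall = 6, 6, mean 6.
Difference = 3 − 6 = -3.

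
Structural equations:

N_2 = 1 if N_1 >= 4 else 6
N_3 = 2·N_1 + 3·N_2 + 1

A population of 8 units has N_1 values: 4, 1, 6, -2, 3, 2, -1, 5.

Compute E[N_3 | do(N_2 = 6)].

Under do(N_2=6), N_2's equation is replaced by N_2=6 for every unit. Per-unit N_3: 27, 21, 31, 15, 25, 23, 17, 29. Mean = 23.5.

23.5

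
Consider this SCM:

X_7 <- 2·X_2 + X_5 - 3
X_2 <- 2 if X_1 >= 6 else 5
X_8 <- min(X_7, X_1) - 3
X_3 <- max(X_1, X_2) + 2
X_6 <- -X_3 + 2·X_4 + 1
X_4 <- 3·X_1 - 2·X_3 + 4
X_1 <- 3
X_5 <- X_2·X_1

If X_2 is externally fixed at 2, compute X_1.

Under do(X_2=2), the mechanism X_2 <- 2 if X_1 >= 6 else 5 is discarded; X_2 is fixed at 2.
X_1 is not downstream of the intervention, so its value is determined by the original equations.

3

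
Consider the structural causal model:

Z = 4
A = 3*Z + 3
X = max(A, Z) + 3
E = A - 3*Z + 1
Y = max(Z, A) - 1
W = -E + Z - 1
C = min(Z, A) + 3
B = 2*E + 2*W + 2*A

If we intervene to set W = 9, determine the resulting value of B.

Intervening sets W = 9 and removes its equation (W = -E + Z - 1).
A = 3*Z + 3  [with Z=4]  = 15
E = A - 3*Z + 1  [with A=15, Z=4]  = 4
B = 2*E + 2*W + 2*A  [with E=4, W=9, A=15]  = 56

56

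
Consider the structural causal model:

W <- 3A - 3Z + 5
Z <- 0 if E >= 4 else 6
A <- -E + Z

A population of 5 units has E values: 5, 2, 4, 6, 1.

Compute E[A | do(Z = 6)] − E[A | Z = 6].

The intervention sets Z=6 in all 5 units regardless of E. Recomputing A per unit gives 1, 4, 2, 0, 5; average 2.4.
Observing Z=6 restricts to units where Z's equation naturally yields 6: E ∈ {2, 1}. In that subpopulation A = 4, 5, mean 4.5.
Difference = 2.4 − 4.5 = -2.1.

-2.1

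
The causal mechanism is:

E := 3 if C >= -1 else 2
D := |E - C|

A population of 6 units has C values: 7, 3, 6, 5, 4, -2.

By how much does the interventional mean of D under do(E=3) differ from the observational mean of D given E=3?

0.5

The intervention sets E=3 in all 6 units regardless of C. Recomputing D per unit gives 4, 0, 3, 2, 1, 5; average 2.5.
Observing E=3 restricts to units where E's equation naturally yields 3: C ∈ {7, 3, 6, 5, 4}. In that subpopulation D = 4, 0, 3, 2, 1, mean 2.
Difference = 2.5 − 2 = 0.5.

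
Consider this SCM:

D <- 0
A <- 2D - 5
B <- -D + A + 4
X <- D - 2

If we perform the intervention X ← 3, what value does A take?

-5

The intervention breaks the incoming arrows to X: X <- D - 2 no longer applies, and X = 3.
Since A is not a descendant of the intervened variable, it is unaffected.
A = 2D - 5  [with D=0]  = -5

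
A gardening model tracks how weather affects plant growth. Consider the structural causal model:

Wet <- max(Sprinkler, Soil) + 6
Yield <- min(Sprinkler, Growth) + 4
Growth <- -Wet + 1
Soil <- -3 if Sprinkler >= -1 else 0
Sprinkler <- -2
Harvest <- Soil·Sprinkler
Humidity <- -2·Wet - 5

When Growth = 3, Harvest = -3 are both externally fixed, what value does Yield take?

2

The joint intervention fixes Growth = 3, Harvest = -3, removing each variable's own equation.
Yield = min(Sprinkler, Growth) + 4  [with Sprinkler=-2, Growth=3]  = 2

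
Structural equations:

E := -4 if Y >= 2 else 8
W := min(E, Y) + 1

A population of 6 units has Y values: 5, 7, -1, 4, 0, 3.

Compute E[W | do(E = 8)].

4

The intervention sets E=8 in all 6 units regardless of Y. Recomputing W per unit gives 6, 8, 0, 5, 1, 4; average 4.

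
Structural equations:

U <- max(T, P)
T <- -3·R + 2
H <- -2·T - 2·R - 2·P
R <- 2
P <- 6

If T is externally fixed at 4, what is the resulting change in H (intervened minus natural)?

-16

The intervention breaks the incoming arrows to T: T <- -3·R + 2 no longer applies, and T = 4.
H = -2·T - 2·R - 2·P  [with T=4, R=2, P=6]  = -24
Without intervention: T = -3·R + 2  [with R=2]  = -4; H = -2·T - 2·R - 2·P  [with T=-4, R=2, P=6]  = -8.
Change = -24 − (-8) = -16.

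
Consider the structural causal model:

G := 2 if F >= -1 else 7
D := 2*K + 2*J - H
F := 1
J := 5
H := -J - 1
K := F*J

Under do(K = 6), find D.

28

The intervention breaks the incoming arrows to K: K := F*J no longer applies, and K = 6.
H = -J - 1  [with J=5]  = -6
D = 2*K + 2*J - H  [with K=6, J=5, H=-6]  = 28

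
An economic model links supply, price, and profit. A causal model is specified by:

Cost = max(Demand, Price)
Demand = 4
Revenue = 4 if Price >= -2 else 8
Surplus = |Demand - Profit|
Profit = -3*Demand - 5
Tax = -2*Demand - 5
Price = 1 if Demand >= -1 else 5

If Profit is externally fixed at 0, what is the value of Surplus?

Intervening sets Profit = 0 and removes its equation (Profit = -3*Demand - 5).
Surplus = |Demand - Profit|  [with Demand=4, Profit=0]  = 4

4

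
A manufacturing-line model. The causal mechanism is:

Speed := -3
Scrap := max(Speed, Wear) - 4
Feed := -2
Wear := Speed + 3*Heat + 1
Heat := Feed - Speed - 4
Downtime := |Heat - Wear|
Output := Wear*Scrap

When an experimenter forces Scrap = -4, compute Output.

The intervention breaks the incoming arrows to Scrap: Scrap := max(Speed, Wear) - 4 no longer applies, and Scrap = -4.
Heat = Feed - Speed - 4  [with Feed=-2, Speed=-3]  = -3
Wear = Speed + 3*Heat + 1  [with Speed=-3, Heat=-3]  = -11
Output = Wear*Scrap  [with Wear=-11, Scrap=-4]  = 44

44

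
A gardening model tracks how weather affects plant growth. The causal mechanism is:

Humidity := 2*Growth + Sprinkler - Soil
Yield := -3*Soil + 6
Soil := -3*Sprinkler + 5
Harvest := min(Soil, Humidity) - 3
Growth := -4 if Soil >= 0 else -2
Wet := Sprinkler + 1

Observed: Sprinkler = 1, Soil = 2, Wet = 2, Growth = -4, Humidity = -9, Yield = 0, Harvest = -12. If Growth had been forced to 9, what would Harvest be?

The intervention breaks the incoming arrows to Growth: Growth := -4 if Soil >= 0 else -2 no longer applies, and Growth = 9.
Soil = -3*Sprinkler + 5  [with Sprinkler=1]  = 2
Humidity = 2*Growth + Sprinkler - Soil  [with Growth=9, Sprinkler=1, Soil=2]  = 17
Harvest = min(Soil, Humidity) - 3  [with Soil=2, Humidity=17]  = -1

-1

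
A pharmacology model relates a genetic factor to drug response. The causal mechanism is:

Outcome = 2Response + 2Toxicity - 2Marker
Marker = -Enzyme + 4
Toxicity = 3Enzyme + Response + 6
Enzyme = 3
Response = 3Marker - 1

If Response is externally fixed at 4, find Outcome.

44

do(Response=4) replaces the equation Response = 3Marker - 1 with the constant Response = 4.
Marker = -Enzyme + 4  [with Enzyme=3]  = 1
Toxicity = 3Enzyme + Response + 6  [with Enzyme=3, Response=4]  = 19
Outcome = 2Response + 2Toxicity - 2Marker  [with Response=4, Toxicity=19, Marker=1]  = 44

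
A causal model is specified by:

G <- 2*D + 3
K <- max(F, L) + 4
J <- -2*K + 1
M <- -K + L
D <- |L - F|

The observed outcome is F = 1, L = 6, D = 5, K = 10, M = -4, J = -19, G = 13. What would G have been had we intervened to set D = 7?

17

The intervention breaks the incoming arrows to D: D <- |L - F| no longer applies, and D = 7.
G = 2*D + 3  [with D=7]  = 17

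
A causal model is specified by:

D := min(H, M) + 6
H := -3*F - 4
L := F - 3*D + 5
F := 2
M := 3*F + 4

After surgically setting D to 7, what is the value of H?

-10

The intervention breaks the incoming arrows to D: D := min(H, M) + 6 no longer applies, and D = 7.
Since H is not a descendant of the intervened variable, it is unaffected.
H = -3*F - 4  [with F=2]  = -10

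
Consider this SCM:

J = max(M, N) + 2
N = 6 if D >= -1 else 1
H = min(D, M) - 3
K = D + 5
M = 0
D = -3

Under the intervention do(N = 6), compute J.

The intervention breaks the incoming arrows to N: N = 6 if D >= -1 else 1 no longer applies, and N = 6.
J = max(M, N) + 2  [with M=0, N=6]  = 8

8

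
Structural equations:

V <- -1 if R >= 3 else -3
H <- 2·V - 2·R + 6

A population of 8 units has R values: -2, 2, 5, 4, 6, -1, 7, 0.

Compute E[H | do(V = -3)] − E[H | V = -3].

-5.75

Every unit gets V=-3 under the intervention. H values become 4, -4, -10, -8, -12, 2, -14, 0; E[H|do(V=-3)] = -5.25.
Observing V=-3 restricts to units where V's equation naturally yields -3: R ∈ {-2, 2, -1, 0}. In that subpopulation H = 4, -4, 2, 0, mean 0.5.
Difference = -5.25 − 0.5 = -5.75.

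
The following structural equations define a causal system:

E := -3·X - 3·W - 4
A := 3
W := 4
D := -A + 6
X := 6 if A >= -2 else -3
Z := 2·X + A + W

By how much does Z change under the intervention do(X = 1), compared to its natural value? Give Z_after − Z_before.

-10

do(X=1) replaces the equation X := 6 if A >= -2 else -3 with the constant X = 1.
Z = 2·X + A + W  [with X=1, A=3, W=4]  = 9
Without intervention: X = 6 if A >= -2 else -3  [with A=3]  = 6; Z = 2·X + A + W  [with X=6, A=3, W=4]  = 19.
Change = 9 − 19 = -10.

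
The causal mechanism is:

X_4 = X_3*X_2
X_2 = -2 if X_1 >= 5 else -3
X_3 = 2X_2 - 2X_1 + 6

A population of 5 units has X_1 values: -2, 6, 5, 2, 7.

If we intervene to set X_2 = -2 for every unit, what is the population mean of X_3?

-5.2

Every unit gets X_2=-2 under the intervention. X_3 values become 6, -10, -8, -2, -12; E[X_3|do(X_2=-2)] = -5.2.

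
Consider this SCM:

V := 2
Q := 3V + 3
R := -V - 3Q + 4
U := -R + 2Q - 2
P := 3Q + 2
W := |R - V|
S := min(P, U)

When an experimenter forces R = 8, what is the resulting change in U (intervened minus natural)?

-33

The intervention breaks the incoming arrows to R: R := -V - 3Q + 4 no longer applies, and R = 8.
Q = 3V + 3  [with V=2]  = 9
U = -R + 2Q - 2  [with R=8, Q=9]  = 8
Without intervention: Q = 3V + 3  [with V=2]  = 9; R = -V - 3Q + 4  [with V=2, Q=9]  = -25; U = -R + 2Q - 2  [with R=-25, Q=9]  = 41.
Change = 8 − 41 = -33.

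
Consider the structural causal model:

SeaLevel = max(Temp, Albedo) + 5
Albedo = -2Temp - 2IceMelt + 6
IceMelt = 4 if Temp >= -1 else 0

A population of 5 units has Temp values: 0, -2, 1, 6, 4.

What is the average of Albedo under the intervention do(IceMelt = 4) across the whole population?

-5.6

Every unit gets IceMelt=4 under the intervention. Albedo values become -2, 2, -4, -14, -10; E[Albedo|do(IceMelt=4)] = -5.6.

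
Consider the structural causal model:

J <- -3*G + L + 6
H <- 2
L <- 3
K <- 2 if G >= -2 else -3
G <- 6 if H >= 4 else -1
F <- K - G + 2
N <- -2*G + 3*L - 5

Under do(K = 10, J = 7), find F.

13

Under do(K = 10, J = 7), each intervened variable's structural equation is replaced by its fixed value.
G = 6 if H >= 4 else -1  [with H=2]  = -1
F = K - G + 2  [with K=10, G=-1]  = 13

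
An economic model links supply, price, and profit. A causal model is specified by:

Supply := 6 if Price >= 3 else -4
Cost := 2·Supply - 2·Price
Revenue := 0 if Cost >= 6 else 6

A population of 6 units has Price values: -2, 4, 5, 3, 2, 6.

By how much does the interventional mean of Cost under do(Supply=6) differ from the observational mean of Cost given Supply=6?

3

The intervention sets Supply=6 in all 6 units regardless of Price. Recomputing Cost per unit gives 16, 4, 2, 6, 8, 0; average 6.
Observing Supply=6 restricts to units where Supply's equation naturally yields 6: Price ∈ {4, 5, 3, 6}. In that subpopulation Cost = 4, 2, 6, 0, mean 3.
Difference = 6 − 3 = 3.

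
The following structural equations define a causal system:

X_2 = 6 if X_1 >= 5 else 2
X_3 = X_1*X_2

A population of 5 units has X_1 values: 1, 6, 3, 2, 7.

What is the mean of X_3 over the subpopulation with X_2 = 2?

Observing X_2=2 restricts to units where X_2's equation naturally yields 2: X_1 ∈ {1, 3, 2}. In that subpopulation X_3 = 2, 6, 4, mean 4.

4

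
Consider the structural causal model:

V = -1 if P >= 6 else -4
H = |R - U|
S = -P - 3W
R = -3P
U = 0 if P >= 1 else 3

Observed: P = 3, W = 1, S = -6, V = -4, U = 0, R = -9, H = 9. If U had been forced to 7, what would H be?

Under do(U=7), the mechanism U = 0 if P >= 1 else 3 is discarded; U is fixed at 7.
R = -3P  [with P=3]  = -9
H = |R - U|  [with R=-9, U=7]  = 16

16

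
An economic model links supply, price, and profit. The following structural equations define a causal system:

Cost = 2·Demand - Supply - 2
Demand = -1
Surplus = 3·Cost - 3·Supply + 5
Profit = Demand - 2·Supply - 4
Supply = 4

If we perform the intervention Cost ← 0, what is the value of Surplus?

do(Cost=0) replaces the equation Cost = 2·Demand - Supply - 2 with the constant Cost = 0.
Surplus = 3·Cost - 3·Supply + 5  [with Cost=0, Supply=4]  = -7

-7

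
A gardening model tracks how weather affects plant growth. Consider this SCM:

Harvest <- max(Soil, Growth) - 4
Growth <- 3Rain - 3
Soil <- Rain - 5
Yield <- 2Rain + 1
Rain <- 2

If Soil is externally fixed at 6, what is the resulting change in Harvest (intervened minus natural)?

3

do(Soil=6) replaces the equation Soil <- Rain - 5 with the constant Soil = 6.
Growth = 3Rain - 3  [with Rain=2]  = 3
Harvest = max(Soil, Growth) - 4  [with Soil=6, Growth=3]  = 2
Without intervention: Soil = Rain - 5  [with Rain=2]  = -3; Growth = 3Rain - 3  [with Rain=2]  = 3; Harvest = max(Soil, Growth) - 4  [with Soil=-3, Growth=3]  = -1.
Change = 2 − (-1) = 3.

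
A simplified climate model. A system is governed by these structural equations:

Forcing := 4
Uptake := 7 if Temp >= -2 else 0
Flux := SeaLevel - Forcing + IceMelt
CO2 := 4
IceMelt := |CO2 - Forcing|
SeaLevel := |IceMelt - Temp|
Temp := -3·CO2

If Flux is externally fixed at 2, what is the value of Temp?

do(Flux=2) replaces the equation Flux := SeaLevel - Forcing + IceMelt with the constant Flux = 2.
Temp is not downstream of the intervention, so its value is determined by the original equations.
Temp = -3·CO2  [with CO2=4]  = -12

-12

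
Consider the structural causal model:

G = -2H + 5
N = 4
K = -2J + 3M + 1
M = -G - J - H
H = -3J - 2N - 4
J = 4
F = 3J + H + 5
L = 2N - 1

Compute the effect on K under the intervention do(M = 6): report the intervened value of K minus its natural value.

Under do(M=6), the mechanism M = -G - J - H is discarded; M is fixed at 6.
K = -2J + 3M + 1  [with J=4, M=6]  = 11
Without intervention: H = -3J - 2N - 4  [with J=4, N=4]  = -24; G = -2H + 5  [with H=-24]  = 53; M = -G - J - H  [with G=53, J=4, H=-24]  = -33; K = -2J + 3M + 1  [with J=4, M=-33]  = -106.
Change = 11 − (-106) = 117.

117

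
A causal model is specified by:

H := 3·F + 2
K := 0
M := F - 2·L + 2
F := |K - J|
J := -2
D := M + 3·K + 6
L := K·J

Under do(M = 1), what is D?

7

Intervening sets M = 1 and removes its equation (M := F - 2·L + 2).
D = M + 3·K + 6  [with M=1, K=0]  = 7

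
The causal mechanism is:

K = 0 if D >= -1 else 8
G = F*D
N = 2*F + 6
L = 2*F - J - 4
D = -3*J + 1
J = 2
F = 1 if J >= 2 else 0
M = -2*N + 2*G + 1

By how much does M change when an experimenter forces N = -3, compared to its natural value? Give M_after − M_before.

Intervening sets N = -3 and removes its equation (N = 2*F + 6).
F = 1 if J >= 2 else 0  [with J=2]  = 1
D = -3*J + 1  [with J=2]  = -5
G = F*D  [with F=1, D=-5]  = -5
M = -2*N + 2*G + 1  [with N=-3, G=-5]  = -3
Without intervention: F = 1 if J >= 2 else 0  [with J=2]  = 1; D = -3*J + 1  [with J=2]  = -5; N = 2*F + 6  [with F=1]  = 8; G = F*D  [with F=1, D=-5]  = -5; M = -2*N + 2*G + 1  [with N=8, G=-5]  = -25.
Change = -3 − (-25) = 22.

22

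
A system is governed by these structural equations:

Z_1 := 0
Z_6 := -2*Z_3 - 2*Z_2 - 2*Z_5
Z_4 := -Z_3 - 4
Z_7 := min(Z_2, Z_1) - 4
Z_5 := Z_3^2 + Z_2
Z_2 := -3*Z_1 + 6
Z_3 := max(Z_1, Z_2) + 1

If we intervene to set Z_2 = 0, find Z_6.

Under do(Z_2=0), the mechanism Z_2 := -3*Z_1 + 6 is discarded; Z_2 is fixed at 0.
Z_3 = max(Z_1, Z_2) + 1  [with Z_1=0, Z_2=0]  = 1
Z_5 = Z_3^2 + Z_2  [with Z_3=1, Z_2=0]  = 1
Z_6 = -2*Z_3 - 2*Z_2 - 2*Z_5  [with Z_3=1, Z_2=0, Z_5=1]  = -4

-4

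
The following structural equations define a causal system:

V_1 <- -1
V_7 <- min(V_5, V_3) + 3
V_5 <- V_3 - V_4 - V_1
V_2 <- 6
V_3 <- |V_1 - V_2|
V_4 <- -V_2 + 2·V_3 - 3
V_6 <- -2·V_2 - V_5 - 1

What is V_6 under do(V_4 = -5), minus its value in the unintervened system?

Under do(V_4=-5), the mechanism V_4 <- -V_2 + 2·V_3 - 3 is discarded; V_4 is fixed at -5.
V_3 = |V_1 - V_2|  [with V_1=-1, V_2=6]  = 7
V_5 = V_3 - V_4 - V_1  [with V_3=7, V_4=-5, V_1=-1]  = 13
V_6 = -2·V_2 - V_5 - 1  [with V_2=6, V_5=13]  = -26
Without intervention: V_3 = |V_1 - V_2|  [with V_1=-1, V_2=6]  = 7; V_4 = -V_2 + 2·V_3 - 3  [with V_2=6, V_3=7]  = 5; V_5 = V_3 - V_4 - V_1  [with V_3=7, V_4=5, V_1=-1]  = 3; V_6 = -2·V_2 - V_5 - 1  [with V_2=6, V_5=3]  = -16.
Change = -26 − (-16) = -10.

-10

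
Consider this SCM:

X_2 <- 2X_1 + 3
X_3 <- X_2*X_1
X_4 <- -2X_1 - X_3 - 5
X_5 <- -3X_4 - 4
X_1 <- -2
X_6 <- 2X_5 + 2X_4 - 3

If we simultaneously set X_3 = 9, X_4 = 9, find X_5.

Setting X_3 = 9, X_4 = 9 by intervention discards those variables' equations.
X_5 = -3X_4 - 4  [with X_4=9]  = -31

-31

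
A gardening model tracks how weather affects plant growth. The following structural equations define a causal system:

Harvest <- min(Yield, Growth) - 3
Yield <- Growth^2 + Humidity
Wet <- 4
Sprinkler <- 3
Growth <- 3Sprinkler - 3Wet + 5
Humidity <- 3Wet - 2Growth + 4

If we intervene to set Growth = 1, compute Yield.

do(Growth=1) replaces the equation Growth <- 3Sprinkler - 3Wet + 5 with the constant Growth = 1.
Humidity = 3Wet - 2Growth + 4  [with Wet=4, Growth=1]  = 14
Yield = Growth^2 + Humidity  [with Growth=1, Humidity=14]  = 15

15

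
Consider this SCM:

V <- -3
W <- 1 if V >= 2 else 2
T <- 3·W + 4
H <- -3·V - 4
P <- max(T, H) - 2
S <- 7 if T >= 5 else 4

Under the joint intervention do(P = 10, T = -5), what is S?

The joint intervention fixes P = 10, T = -5, removing each variable's own equation.
S = 7 if T >= 5 else 4  [with T=-5]  = 4

4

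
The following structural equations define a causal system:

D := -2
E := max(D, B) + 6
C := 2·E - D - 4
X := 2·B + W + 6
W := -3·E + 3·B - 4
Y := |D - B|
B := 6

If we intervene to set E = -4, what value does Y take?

do(E=-4) replaces the equation E := max(D, B) + 6 with the constant E = -4.
Y is not downstream of the intervention, so its value is determined by the original equations.
Y = |D - B|  [with D=-2, B=6]  = 8

8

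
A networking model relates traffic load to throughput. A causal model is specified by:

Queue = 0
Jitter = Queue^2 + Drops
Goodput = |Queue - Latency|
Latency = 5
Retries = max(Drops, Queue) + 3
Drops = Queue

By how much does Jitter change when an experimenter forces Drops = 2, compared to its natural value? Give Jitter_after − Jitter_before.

do(Drops=2) replaces the equation Drops = Queue with the constant Drops = 2.
Jitter = Queue^2 + Drops  [with Queue=0, Drops=2]  = 2
Without intervention: Drops = Queue  [with Queue=0]  = 0; Jitter = Queue^2 + Drops  [with Queue=0, Drops=0]  = 0.
Change = 2 − 0 = 2.

2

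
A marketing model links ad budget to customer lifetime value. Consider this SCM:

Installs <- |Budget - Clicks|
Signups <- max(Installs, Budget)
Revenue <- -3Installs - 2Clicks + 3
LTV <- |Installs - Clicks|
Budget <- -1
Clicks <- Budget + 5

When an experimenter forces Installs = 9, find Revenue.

-32

do(Installs=9) replaces the equation Installs <- |Budget - Clicks| with the constant Installs = 9.
Clicks = Budget + 5  [with Budget=-1]  = 4
Revenue = -3Installs - 2Clicks + 3  [with Installs=9, Clicks=4]  = -32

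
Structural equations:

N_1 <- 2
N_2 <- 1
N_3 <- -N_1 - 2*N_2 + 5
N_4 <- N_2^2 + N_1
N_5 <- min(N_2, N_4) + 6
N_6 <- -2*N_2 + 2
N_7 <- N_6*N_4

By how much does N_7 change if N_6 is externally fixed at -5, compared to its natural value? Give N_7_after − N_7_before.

Intervening sets N_6 = -5 and removes its equation (N_6 <- -2*N_2 + 2).
N_4 = N_2^2 + N_1  [with N_2=1, N_1=2]  = 3
N_7 = N_6*N_4  [with N_6=-5, N_4=3]  = -15
Without intervention: N_4 = N_2^2 + N_1  [with N_2=1, N_1=2]  = 3; N_6 = -2*N_2 + 2  [with N_2=1]  = 0; N_7 = N_6*N_4  [with N_6=0, N_4=3]  = 0.
Change = -15 − 0 = -15.

-15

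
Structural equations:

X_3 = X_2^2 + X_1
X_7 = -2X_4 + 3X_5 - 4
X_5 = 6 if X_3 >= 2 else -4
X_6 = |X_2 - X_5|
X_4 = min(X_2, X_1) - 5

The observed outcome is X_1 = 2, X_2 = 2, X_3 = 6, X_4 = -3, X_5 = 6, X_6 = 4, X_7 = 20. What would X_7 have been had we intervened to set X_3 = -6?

The intervention breaks the incoming arrows to X_3: X_3 = X_2^2 + X_1 no longer applies, and X_3 = -6.
X_4 = min(X_2, X_1) - 5  [with X_2=2, X_1=2]  = -3
X_5 = 6 if X_3 >= 2 else -4  [with X_3=-6]  = -4
X_7 = -2X_4 + 3X_5 - 4  [with X_4=-3, X_5=-4]  = -10

-10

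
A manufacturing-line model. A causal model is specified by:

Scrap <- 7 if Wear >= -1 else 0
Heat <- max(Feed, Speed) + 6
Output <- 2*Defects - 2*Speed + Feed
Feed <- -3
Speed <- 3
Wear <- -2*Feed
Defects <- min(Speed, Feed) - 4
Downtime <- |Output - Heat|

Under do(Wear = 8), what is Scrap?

7

Under do(Wear=8), the mechanism Wear <- -2*Feed is discarded; Wear is fixed at 8.
Scrap = 7 if Wear >= -1 else 0  [with Wear=8]  = 7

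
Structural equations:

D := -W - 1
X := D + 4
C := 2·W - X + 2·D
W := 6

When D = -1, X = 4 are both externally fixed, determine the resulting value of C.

6

Setting D = -1, X = 4 by intervention discards those variables' equations.
C = 2·W - X + 2·D  [with W=6, X=4, D=-1]  = 6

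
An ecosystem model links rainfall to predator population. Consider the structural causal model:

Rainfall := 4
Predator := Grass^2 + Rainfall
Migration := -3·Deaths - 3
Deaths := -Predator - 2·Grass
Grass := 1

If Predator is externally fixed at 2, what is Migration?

do(Predator=2) replaces the equation Predator := Grass^2 + Rainfall with the constant Predator = 2.
Deaths = -Predator - 2·Grass  [with Predator=2, Grass=1]  = -4
Migration = -3·Deaths - 3  [with Deaths=-4]  = 9

9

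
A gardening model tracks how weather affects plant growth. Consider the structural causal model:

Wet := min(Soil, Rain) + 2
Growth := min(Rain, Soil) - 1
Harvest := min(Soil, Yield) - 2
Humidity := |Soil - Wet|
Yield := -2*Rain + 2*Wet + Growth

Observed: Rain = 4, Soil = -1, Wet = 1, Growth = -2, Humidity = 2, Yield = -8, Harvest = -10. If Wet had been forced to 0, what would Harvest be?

-12

The intervention breaks the incoming arrows to Wet: Wet := min(Soil, Rain) + 2 no longer applies, and Wet = 0.
Growth = min(Rain, Soil) - 1  [with Rain=4, Soil=-1]  = -2
Yield = -2*Rain + 2*Wet + Growth  [with Rain=4, Wet=0, Growth=-2]  = -10
Harvest = min(Soil, Yield) - 2  [with Soil=-1, Yield=-10]  = -12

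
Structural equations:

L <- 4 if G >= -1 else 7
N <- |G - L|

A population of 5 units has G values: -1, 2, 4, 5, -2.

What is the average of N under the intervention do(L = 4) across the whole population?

Under do(L=4), L's equation is replaced by L=4 for every unit. Per-unit N: 5, 2, 0, 1, 6. Mean = 2.8.

2.8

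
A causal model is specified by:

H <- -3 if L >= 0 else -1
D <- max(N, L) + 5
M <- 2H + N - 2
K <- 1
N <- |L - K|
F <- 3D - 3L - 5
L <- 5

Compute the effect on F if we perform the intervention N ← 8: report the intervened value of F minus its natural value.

9

do(N=8) replaces the equation N <- |L - K| with the constant N = 8.
D = max(N, L) + 5  [with N=8, L=5]  = 13
F = 3D - 3L - 5  [with D=13, L=5]  = 19
Without intervention: N = |L - K|  [with L=5, K=1]  = 4; D = max(N, L) + 5  [with N=4, L=5]  = 10; F = 3D - 3L - 5  [with D=10, L=5]  = 10.
Change = 19 − 10 = 9.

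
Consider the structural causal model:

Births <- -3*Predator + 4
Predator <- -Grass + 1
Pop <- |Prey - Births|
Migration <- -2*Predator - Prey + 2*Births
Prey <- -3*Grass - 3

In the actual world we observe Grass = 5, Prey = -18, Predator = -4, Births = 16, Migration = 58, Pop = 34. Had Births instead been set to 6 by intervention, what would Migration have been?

Intervening sets Births = 6 and removes its equation (Births <- -3*Predator + 4).
Prey = -3*Grass - 3  [with Grass=5]  = -18
Predator = -Grass + 1  [with Grass=5]  = -4
Migration = -2*Predator - Prey + 2*Births  [with Predator=-4, Prey=-18, Births=6]  = 38

38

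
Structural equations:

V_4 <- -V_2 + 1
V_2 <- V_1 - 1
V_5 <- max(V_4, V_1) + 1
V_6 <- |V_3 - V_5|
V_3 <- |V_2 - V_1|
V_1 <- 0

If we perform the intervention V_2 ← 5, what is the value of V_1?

0

Under do(V_2=5), the mechanism V_2 <- V_1 - 1 is discarded; V_2 is fixed at 5.
V_1 is not downstream of the intervention, so its value is determined by the original equations.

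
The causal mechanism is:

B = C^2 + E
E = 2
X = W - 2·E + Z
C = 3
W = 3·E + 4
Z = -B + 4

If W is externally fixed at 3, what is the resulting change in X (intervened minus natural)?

-7

The intervention breaks the incoming arrows to W: W = 3·E + 4 no longer applies, and W = 3.
B = C^2 + E  [with C=3, E=2]  = 11
Z = -B + 4  [with B=11]  = -7
X = W - 2·E + Z  [with W=3, E=2, Z=-7]  = -8
Without intervention: B = C^2 + E  [with C=3, E=2]  = 11; Z = -B + 4  [with B=11]  = -7; W = 3·E + 4  [with E=2]  = 10; X = W - 2·E + Z  [with W=10, E=2, Z=-7]  = -1.
Change = -8 − (-1) = -7.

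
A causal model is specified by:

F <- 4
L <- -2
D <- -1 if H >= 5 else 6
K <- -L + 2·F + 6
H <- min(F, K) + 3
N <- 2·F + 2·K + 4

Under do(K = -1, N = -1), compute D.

6

Setting K = -1, N = -1 by intervention discards those variables' equations.
H = min(F, K) + 3  [with F=4, K=-1]  = 2
D = -1 if H >= 5 else 6  [with H=2]  = 6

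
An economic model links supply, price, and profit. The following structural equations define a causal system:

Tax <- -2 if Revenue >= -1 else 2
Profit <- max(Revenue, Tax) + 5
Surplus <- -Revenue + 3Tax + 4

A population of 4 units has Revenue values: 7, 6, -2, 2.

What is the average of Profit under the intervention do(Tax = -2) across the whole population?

do(Tax=-2) breaks Tax's dependence on Revenue. With Tax=-2 fixed, Profit across the units is 12, 11, 3, 7, mean 8.25.

8.25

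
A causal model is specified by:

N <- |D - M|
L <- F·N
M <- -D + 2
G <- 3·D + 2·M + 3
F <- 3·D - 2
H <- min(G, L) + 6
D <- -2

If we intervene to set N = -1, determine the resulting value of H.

11

The intervention breaks the incoming arrows to N: N <- |D - M| no longer applies, and N = -1.
M = -D + 2  [with D=-2]  = 4
F = 3·D - 2  [with D=-2]  = -8
G = 3·D + 2·M + 3  [with D=-2, M=4]  = 5
L = F·N  [with F=-8, N=-1]  = 8
H = min(G, L) + 6  [with G=5, L=8]  = 11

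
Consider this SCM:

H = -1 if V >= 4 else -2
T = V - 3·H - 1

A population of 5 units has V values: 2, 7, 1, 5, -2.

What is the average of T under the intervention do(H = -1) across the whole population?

The intervention sets H=-1 in all 5 units regardless of V. Recomputing T per unit gives 4, 9, 3, 7, 0; average 4.6.

4.6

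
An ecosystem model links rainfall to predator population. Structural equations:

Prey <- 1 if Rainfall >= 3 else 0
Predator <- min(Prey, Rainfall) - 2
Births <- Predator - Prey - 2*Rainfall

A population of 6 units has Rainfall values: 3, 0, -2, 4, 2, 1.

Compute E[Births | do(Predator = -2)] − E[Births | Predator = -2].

Every unit gets Predator=-2 under the intervention. Births values become -9, -2, 2, -11, -6, -4; E[Births|do(Predator=-2)] = -5.
E[Births|Predator=-2] averages over only the 3 units with Predator=-2 (Rainfall = 0, 2, 1): Births = -2, -6, -4, mean -4.
Difference = -5 − (-4) = -1.

-1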